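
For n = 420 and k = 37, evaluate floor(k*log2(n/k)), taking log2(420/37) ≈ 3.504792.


log2(n/k) = log2(420/37) ≈ 3.504792.
k*log2(n/k) ≈ 37*3.504792 = 129.677304.
floor(129.677304) = 129.

129


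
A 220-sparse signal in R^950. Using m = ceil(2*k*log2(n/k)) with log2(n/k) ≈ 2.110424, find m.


log2(n/k) = log2(950/220) ≈ 2.110424.
2*k*log2(n/k) ≈ 2*220*2.110424 = 928.58656.
m = ceil(928.58656) = 929.

929


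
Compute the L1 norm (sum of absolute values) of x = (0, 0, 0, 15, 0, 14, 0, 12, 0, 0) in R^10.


Non-zero entries: [(3, 15), (5, 14), (7, 12)]
Absolute values: [15, 14, 12]
||x||_1 = sum = 41.

41


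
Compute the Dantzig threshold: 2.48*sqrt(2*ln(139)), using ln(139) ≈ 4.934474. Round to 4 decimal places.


ln(139) ≈ 4.934474.
2*ln(n) ≈ 9.868948.
sqrt(2*ln(n)) ≈ sqrt(9.868948) ≈ 3.141488.
threshold ≈ 2.48*3.141488 = 7.79089024 ≈ 7.7909.

7.7909


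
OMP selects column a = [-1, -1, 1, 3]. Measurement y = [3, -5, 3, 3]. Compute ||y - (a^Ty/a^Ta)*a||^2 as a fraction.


a^T a = 12.
a^T y = 14.
coeff = 14/12 = 7/6.
||r||^2 = 107/3.

107/3


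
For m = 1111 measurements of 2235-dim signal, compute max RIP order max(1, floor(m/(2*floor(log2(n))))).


floor(log2(2235)) = 11.
2*11 = 22.
m/(2*floor(log2(n))) = 1111/22 ≈ 50.5.
floor = 50.
k = max(1, 50) = 50.

50


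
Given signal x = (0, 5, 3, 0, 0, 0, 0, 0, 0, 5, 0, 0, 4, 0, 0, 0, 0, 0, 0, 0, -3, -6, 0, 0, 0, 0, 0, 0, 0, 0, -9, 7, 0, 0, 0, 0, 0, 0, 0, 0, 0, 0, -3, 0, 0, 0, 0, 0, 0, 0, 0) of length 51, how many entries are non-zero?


Non-zero positions: [1, 2, 9, 12, 20, 21, 30, 31, 42].
Sparsity = 9.

9


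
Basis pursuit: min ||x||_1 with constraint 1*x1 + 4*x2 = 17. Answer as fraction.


Axis intercepts:
  x1 = 17, x2 = 0: L1 = 17
  x1 = 0, x2 = 17/4: L1 = 17/4
x* = (0, 17/4)
||x*||_1 = 17/4.

17/4


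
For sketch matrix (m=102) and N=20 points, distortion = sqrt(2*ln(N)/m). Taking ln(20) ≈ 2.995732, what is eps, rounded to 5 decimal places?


ln(20) ≈ 2.995732.
2*ln(N)/m ≈ 2*2.995732/102 ≈ 0.05873984.
eps = sqrt(0.05873984) ≈ 0.242363 ≈ 0.24236.

0.24236


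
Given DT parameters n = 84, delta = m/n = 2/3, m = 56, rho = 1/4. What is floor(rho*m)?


m = 2/3*84 = 56.
rho = 1/4.
rho*m = 1/4*56 = 14.
k = floor(14) = 14.

14


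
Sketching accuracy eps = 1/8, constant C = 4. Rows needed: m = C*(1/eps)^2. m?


1/eps = 8.
(1/eps)^2 = 64.
m = 4*64 = 256.

256


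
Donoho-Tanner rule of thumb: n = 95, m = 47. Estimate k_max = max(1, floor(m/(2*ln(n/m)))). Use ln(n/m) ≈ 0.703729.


n/m = 95/47.
ln(n/m) ≈ 0.703729.
2*ln(n/m) ≈ 1.407458.
m/(2*ln(n/m)) ≈ 47/1.407458 ≈ 33.3935.
floor = 33.
k_max = max(1, 33) = 33.

33


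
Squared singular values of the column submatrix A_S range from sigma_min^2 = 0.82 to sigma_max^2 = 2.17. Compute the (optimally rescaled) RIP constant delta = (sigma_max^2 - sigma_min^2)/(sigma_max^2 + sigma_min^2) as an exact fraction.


lambda_max - lambda_min = 2.17 - 0.82 = 1.35.
lambda_max + lambda_min = 2.17 + 0.82 = 2.99.
delta = 1.35/2.99 = 135/299.

135/299


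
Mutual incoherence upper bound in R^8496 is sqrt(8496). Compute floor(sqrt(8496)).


92^2 = 8464 <= 8496 < 8649 = 93^2, so 92 <= sqrt(8496) < 93.
floor(sqrt(8496)) = 92.

92


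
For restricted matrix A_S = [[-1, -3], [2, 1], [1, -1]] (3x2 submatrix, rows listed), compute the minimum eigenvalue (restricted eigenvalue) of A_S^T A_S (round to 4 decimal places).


A_S^T A_S = [[6, 4], [4, 11]].
trace = 17.
det = 50.
disc = trace^2 - 4*det = 289 - 4*50 = 89.
sqrt(89) ≈ 9.433981.
lam_min = (17 - sqrt(89))/2 ≈ (17 - 9.433981)/2 = 3.7830095 ≈ 3.7830.

3.7830


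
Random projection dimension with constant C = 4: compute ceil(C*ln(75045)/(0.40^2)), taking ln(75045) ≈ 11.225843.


ln(75045) ≈ 11.225843.
eps^2 = 0.40^2 = 0.16.
C*ln(N)/eps^2 ≈ 4*11.225843/0.16 ≈ 280.6461.
m = ceil(280.6461) = 281.

281


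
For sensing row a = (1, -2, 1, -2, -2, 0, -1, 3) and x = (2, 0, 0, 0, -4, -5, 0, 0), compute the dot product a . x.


Non-zero terms: ['1*2', '-2*-4', '0*-5']
Products: [2, 8, 0]
y = sum = 10.

10


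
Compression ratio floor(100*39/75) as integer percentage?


100*m/n = 100*39/75 ≈ 52.0.
floor = 52.

52


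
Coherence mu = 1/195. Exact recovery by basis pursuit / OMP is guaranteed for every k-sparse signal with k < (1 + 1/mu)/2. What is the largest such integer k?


1/mu = 195.
1 + 1/mu = 196.
(1 + 1/mu)/2 = 98 is an integer and the inequality is strict, so k_max = 98 - 1 = 97.

97


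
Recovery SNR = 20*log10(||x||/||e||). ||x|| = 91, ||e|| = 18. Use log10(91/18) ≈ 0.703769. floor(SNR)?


||x||/||e|| = 91/18.
log10(91/18) ≈ 0.703769.
20*log10(||x||/||e||) ≈ 20*0.703769 = 14.07538.
floor(14.07538) = 14.

14


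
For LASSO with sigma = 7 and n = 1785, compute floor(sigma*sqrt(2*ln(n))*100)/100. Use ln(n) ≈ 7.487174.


ln(1785) ≈ 7.487174.
2*ln(n) ≈ 14.974348.
sqrt(2*ln(n)) ≈ sqrt(14.974348) ≈ 3.86967.
lambda ≈ 7*3.86967 = 27.08769.
floor(lambda*100)/100 = 27.08.

27.08


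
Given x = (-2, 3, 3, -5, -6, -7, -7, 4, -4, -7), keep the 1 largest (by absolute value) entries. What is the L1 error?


Sorted |x_i| descending: [7, 7, 7, 6, 5, 4, 4, 3, 3, 2]
Keep top 1: [7]
Tail entries: [7, 7, 6, 5, 4, 4, 3, 3, 2]
L1 error = sum of tail = 41.

41


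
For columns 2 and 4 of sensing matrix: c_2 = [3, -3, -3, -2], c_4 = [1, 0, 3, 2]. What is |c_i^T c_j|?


Inner product: 3*1 + -3*0 + -3*3 + -2*2
Products: [3, 0, -9, -4]
Sum = -10.
|dot| = 10.

10


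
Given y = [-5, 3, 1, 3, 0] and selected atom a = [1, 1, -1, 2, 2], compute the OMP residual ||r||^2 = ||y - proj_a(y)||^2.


a^T a = 11.
a^T y = 3.
coeff = 3/11 = 3/11.
||r||^2 = 475/11.

475/11


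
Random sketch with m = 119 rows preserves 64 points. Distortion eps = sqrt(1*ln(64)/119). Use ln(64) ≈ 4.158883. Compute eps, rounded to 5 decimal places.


ln(64) ≈ 4.158883.
1*ln(N)/m ≈ 1*4.158883/119 ≈ 0.0349486.
eps = sqrt(0.0349486) ≈ 0.1869454 ≈ 0.18695.

0.18695


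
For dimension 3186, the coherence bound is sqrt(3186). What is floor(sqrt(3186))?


56^2 = 3136 <= 3186 < 3249 = 57^2, so 56 <= sqrt(3186) < 57.
floor(sqrt(3186)) = 56.

56


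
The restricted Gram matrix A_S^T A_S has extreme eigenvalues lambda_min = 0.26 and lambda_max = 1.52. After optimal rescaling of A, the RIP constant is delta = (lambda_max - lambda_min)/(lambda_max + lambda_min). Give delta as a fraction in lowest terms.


lambda_max - lambda_min = 1.52 - 0.26 = 1.26.
lambda_max + lambda_min = 1.52 + 0.26 = 1.78.
delta = 1.26/1.78 = 126/178 = 63/89.

63/89


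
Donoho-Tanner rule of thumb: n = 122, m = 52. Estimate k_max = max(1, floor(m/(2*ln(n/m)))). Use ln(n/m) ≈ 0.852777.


n/m = 122/52 = 61/26.
ln(n/m) ≈ 0.852777.
2*ln(n/m) ≈ 1.705554.
m/(2*ln(n/m)) ≈ 52/1.705554 ≈ 30.4886.
floor = 30.
k_max = max(1, 30) = 30.

30


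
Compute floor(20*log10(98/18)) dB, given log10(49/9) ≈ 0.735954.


||x||/||e|| = 98/18 = 49/9.
log10(49/9) ≈ 0.735954.
20*log10(||x||/||e||) ≈ 20*0.735954 = 14.71908.
floor(14.71908) = 14.

14


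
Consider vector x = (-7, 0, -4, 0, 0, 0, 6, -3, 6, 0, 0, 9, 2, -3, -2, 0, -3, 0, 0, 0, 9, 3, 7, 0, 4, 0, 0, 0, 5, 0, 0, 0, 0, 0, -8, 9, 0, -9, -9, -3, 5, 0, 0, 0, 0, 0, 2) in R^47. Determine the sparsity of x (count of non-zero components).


Non-zero positions: [0, 2, 6, 7, 8, 11, 12, 13, 14, 16, 20, 21, 22, 24, 28, 34, 35, 37, 38, 39, 40, 46].
Sparsity = 22.

22


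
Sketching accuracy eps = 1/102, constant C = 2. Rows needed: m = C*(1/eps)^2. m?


1/eps = 102.
(1/eps)^2 = 10404.
m = 2*10404 = 20808.

20808


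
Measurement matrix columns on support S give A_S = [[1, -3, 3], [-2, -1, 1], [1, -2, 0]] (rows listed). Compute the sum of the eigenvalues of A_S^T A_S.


Sum of eigenvalues of A_S^T A_S = trace(A_S^T A_S) = sum of squared column norms of A_S.
A_S^T A_S diagonal: [6, 14, 10].
trace = 6 + 14 + 10 = 30.

30


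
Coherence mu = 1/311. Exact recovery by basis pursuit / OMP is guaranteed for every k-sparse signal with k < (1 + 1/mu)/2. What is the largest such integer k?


1/mu = 311.
1 + 1/mu = 312.
(1 + 1/mu)/2 = 156 is an integer and the inequality is strict, so k_max = 156 - 1 = 155.

155


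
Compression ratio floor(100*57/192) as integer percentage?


100*m/n = 100*57/192 ≈ 29.6875.
floor = 29.

29


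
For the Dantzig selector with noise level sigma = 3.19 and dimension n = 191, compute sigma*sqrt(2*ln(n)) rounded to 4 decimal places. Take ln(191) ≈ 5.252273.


ln(191) ≈ 5.252273.
2*ln(n) ≈ 10.504546.
sqrt(2*ln(n)) ≈ sqrt(10.504546) ≈ 3.241072.
threshold ≈ 3.19*3.241072 = 10.33901968 ≈ 10.3390.

10.3390


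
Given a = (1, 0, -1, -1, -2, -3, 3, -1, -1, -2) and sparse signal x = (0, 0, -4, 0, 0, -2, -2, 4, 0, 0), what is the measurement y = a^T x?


Non-zero terms: ['-1*-4', '-3*-2', '3*-2', '-1*4']
Products: [4, 6, -6, -4]
y = sum = 0.

0


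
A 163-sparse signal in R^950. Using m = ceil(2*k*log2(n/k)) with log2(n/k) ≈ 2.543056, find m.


log2(n/k) = log2(950/163) ≈ 2.543056.
2*k*log2(n/k) ≈ 2*163*2.543056 = 829.036256.
m = ceil(829.036256) = 830.

830


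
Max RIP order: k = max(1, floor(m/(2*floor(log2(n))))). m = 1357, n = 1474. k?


floor(log2(1474)) = 10.
2*10 = 20.
m/(2*floor(log2(n))) = 1357/20 ≈ 67.85.
floor = 67.
k = max(1, 67) = 67.

67


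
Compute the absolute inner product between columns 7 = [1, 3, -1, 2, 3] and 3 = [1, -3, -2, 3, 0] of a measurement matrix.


Inner product: 1*1 + 3*-3 + -1*-2 + 2*3 + 3*0
Products: [1, -9, 2, 6, 0]
Sum = 0.
|dot| = 0.

0


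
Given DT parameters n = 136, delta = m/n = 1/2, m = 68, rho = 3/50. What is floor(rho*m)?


m = 1/2*136 = 68.
rho = 3/50.
rho*m = 3/50*68 = 4.08.
k = floor(4.08) = 4.

4


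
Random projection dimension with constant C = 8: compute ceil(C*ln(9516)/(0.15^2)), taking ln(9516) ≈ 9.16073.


ln(9516) ≈ 9.16073.
eps^2 = 0.15^2 = 0.0225.
C*ln(N)/eps^2 ≈ 8*9.16073/0.0225 ≈ 3257.1484.
m = ceil(3257.1484) = 3258.

3258


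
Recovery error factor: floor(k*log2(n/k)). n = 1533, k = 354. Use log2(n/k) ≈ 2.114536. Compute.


log2(n/k) = log2(1533/354) ≈ 2.114536.
k*log2(n/k) ≈ 354*2.114536 = 748.545744.
floor(748.545744) = 748.

748


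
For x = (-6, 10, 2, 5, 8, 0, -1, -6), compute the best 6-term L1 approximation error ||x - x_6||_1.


Sorted |x_i| descending: [10, 8, 6, 6, 5, 2, 1, 0]
Keep top 6: [10, 8, 6, 6, 5, 2]
Tail entries: [1, 0]
L1 error = sum of tail = 1.

1


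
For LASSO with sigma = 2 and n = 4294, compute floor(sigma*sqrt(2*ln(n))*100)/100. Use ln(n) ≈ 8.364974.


ln(4294) ≈ 8.364974.
2*ln(n) ≈ 16.729948.
sqrt(2*ln(n)) ≈ sqrt(16.729948) ≈ 4.090226.
lambda ≈ 2*4.090226 = 8.180452.
floor(lambda*100)/100 = 8.18.

8.18


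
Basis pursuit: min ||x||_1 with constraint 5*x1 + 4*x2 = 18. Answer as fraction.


Axis intercepts:
  x1 = 18/5, x2 = 0: L1 = 18/5
  x1 = 0, x2 = 9/2: L1 = 9/2
x* = (18/5, 0)
||x*||_1 = 18/5.

18/5


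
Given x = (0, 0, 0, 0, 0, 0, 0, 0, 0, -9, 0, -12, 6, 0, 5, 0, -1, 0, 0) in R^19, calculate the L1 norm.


Non-zero entries: [(9, -9), (11, -12), (12, 6), (14, 5), (16, -1)]
Absolute values: [9, 12, 6, 5, 1]
||x||_1 = sum = 33.

33


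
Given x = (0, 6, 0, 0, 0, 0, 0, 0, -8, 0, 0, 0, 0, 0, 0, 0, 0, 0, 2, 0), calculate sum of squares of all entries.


Non-zero entries: [(1, 6), (8, -8), (18, 2)]
Squares: [36, 64, 4]
||x||_2^2 = sum = 104.

104


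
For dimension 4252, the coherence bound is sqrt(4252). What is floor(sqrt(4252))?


65^2 = 4225 <= 4252 < 4356 = 66^2, so 65 <= sqrt(4252) < 66.
floor(sqrt(4252)) = 65.

65


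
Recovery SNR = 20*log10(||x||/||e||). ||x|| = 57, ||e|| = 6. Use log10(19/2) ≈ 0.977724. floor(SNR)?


||x||/||e|| = 57/6 = 19/2.
log10(19/2) ≈ 0.977724.
20*log10(||x||/||e||) ≈ 20*0.977724 = 19.55448.
floor(19.55448) = 19.

19


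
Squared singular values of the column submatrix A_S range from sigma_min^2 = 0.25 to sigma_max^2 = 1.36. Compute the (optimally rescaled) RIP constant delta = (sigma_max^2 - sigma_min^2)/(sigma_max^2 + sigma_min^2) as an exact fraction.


lambda_max - lambda_min = 1.36 - 0.25 = 1.11.
lambda_max + lambda_min = 1.36 + 0.25 = 1.61.
delta = 1.11/1.61 = 111/161.

111/161


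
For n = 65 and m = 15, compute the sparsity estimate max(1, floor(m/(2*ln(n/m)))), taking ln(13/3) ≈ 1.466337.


n/m = 65/15 = 13/3.
ln(n/m) ≈ 1.466337.
2*ln(n/m) ≈ 2.932674.
m/(2*ln(n/m)) ≈ 15/2.932674 ≈ 5.1148.
floor = 5.
k_max = max(1, 5) = 5.

5


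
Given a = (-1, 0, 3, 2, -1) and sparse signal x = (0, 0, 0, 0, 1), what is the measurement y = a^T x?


Non-zero terms: ['-1*1']
Products: [-1]
y = sum = -1.

-1


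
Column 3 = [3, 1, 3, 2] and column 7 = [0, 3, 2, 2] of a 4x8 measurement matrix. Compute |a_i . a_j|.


Inner product: 3*0 + 1*3 + 3*2 + 2*2
Products: [0, 3, 6, 4]
Sum = 13.
|dot| = 13.

13


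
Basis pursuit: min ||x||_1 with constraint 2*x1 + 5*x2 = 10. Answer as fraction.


Axis intercepts:
  x1 = 5, x2 = 0: L1 = 5
  x1 = 0, x2 = 2: L1 = 2
x* = (0, 2)
||x*||_1 = 2.

2


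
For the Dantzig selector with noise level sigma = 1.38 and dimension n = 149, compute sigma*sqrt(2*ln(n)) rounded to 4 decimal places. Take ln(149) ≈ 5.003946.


ln(149) ≈ 5.003946.
2*ln(n) ≈ 10.007892.
sqrt(2*ln(n)) ≈ sqrt(10.007892) ≈ 3.163525.
threshold ≈ 1.38*3.163525 = 4.3656645 ≈ 4.3657.

4.3657


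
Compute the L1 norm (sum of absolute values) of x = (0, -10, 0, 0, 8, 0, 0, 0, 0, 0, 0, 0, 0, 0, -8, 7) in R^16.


Non-zero entries: [(1, -10), (4, 8), (14, -8), (15, 7)]
Absolute values: [10, 8, 8, 7]
||x||_1 = sum = 33.

33


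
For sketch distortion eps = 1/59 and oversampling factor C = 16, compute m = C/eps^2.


1/eps = 59.
(1/eps)^2 = 3481.
m = 16*3481 = 55696.

55696


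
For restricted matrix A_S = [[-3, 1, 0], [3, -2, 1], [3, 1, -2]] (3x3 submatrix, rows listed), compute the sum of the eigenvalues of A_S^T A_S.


Sum of eigenvalues of A_S^T A_S = trace(A_S^T A_S) = sum of squared column norms of A_S.
A_S^T A_S diagonal: [27, 6, 5].
trace = 27 + 6 + 5 = 38.

38


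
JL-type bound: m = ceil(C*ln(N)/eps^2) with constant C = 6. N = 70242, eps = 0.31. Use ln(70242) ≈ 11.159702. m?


ln(70242) ≈ 11.159702.
eps^2 = 0.31^2 = 0.0961.
C*ln(N)/eps^2 ≈ 6*11.159702/0.0961 ≈ 696.7556.
m = ceil(696.7556) = 697.

697


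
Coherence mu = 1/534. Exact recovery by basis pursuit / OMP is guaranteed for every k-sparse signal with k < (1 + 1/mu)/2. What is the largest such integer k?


1/mu = 534.
1 + 1/mu = 535.
(1 + 1/mu)/2 = 267.5 is not an integer, so k_max = floor(267.5) = 267.

267


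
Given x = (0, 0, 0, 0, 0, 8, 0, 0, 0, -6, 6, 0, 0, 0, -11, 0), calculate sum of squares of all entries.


Non-zero entries: [(5, 8), (9, -6), (10, 6), (14, -11)]
Squares: [64, 36, 36, 121]
||x||_2^2 = sum = 257.

257


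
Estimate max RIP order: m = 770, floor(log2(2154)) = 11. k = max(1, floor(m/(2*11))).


floor(log2(2154)) = 11.
2*11 = 22.
m/(2*floor(log2(n))) = 770/22 ≈ 35.0.
floor = 35.
k = max(1, 35) = 35.

35


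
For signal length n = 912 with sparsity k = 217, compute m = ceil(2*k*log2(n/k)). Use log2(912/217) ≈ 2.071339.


log2(n/k) = log2(912/217) ≈ 2.071339.
2*k*log2(n/k) ≈ 2*217*2.071339 = 898.961126.
m = ceil(898.961126) = 899.

899


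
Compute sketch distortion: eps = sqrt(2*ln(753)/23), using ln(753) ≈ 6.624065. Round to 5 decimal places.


ln(753) ≈ 6.624065.
2*ln(N)/m ≈ 2*6.624065/23 ≈ 0.57600565.
eps = sqrt(0.57600565) ≈ 0.7589504 ≈ 0.75895.

0.75895


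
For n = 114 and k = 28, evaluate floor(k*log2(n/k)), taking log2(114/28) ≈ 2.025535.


log2(n/k) = log2(114/28) ≈ 2.025535.
k*log2(n/k) ≈ 28*2.025535 = 56.71498.
floor(56.71498) = 56.

56


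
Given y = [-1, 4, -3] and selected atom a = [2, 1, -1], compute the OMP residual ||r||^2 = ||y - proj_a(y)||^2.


a^T a = 6.
a^T y = 5.
coeff = 5/6 = 5/6.
||r||^2 = 131/6.

131/6


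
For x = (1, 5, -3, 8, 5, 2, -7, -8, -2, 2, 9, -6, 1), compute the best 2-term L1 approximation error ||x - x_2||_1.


Sorted |x_i| descending: [9, 8, 8, 7, 6, 5, 5, 3, 2, 2, 2, 1, 1]
Keep top 2: [9, 8]
Tail entries: [8, 7, 6, 5, 5, 3, 2, 2, 2, 1, 1]
L1 error = sum of tail = 42.

42


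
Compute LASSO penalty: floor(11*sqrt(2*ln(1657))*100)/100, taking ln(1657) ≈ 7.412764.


ln(1657) ≈ 7.412764.
2*ln(n) ≈ 14.825528.
sqrt(2*ln(n)) ≈ sqrt(14.825528) ≈ 3.850393.
lambda ≈ 11*3.850393 = 42.354323.
floor(lambda*100)/100 = 42.35.

42.35


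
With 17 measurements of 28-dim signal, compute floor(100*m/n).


100*m/n = 100*17/28 ≈ 60.7143.
floor = 60.

60


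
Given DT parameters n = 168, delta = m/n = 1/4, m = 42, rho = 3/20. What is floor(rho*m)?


m = 1/4*168 = 42.
rho = 3/20.
rho*m = 3/20*42 = 6.3.
k = floor(6.3) = 6.

6


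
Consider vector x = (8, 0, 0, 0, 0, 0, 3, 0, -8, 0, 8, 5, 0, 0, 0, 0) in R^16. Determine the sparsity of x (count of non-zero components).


Non-zero positions: [0, 6, 8, 10, 11].
Sparsity = 5.

5


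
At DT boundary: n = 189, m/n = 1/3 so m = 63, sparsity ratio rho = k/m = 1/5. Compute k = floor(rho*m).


m = 1/3*189 = 63.
rho = 1/5.
rho*m = 1/5*63 = 12.6.
k = floor(12.6) = 12.

12


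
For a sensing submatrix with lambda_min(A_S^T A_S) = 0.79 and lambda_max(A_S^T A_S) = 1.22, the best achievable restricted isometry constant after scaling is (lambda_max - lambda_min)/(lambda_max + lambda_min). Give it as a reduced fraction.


lambda_max - lambda_min = 1.22 - 0.79 = 0.43.
lambda_max + lambda_min = 1.22 + 0.79 = 2.01.
delta = 0.43/2.01 = 43/201.

43/201


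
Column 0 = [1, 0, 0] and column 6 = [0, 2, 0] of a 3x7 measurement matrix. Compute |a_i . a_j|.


Inner product: 1*0 + 0*2 + 0*0
Products: [0, 0, 0]
Sum = 0.
|dot| = 0.

0


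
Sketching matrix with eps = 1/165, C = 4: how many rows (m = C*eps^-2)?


1/eps = 165.
(1/eps)^2 = 27225.
m = 4*27225 = 108900.

108900


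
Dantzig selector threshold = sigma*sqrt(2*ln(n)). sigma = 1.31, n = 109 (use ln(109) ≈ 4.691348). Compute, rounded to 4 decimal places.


ln(109) ≈ 4.691348.
2*ln(n) ≈ 9.382696.
sqrt(2*ln(n)) ≈ sqrt(9.382696) ≈ 3.063119.
threshold ≈ 1.31*3.063119 = 4.01268589 ≈ 4.0127.

4.0127


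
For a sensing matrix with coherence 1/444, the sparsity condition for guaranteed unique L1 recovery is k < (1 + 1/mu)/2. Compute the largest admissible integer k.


1/mu = 444.
1 + 1/mu = 445.
(1 + 1/mu)/2 = 222.5 is not an integer, so k_max = floor(222.5) = 222.

222


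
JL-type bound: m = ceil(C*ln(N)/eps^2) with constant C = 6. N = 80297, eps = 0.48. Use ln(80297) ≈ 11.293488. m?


ln(80297) ≈ 11.293488.
eps^2 = 0.48^2 = 0.2304.
C*ln(N)/eps^2 ≈ 6*11.293488/0.2304 ≈ 294.1012.
m = ceil(294.1012) = 295.

295


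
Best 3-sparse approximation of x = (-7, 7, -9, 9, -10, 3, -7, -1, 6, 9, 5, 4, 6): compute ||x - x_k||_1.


Sorted |x_i| descending: [10, 9, 9, 9, 7, 7, 7, 6, 6, 5, 4, 3, 1]
Keep top 3: [10, 9, 9]
Tail entries: [9, 7, 7, 7, 6, 6, 5, 4, 3, 1]
L1 error = sum of tail = 55.

55


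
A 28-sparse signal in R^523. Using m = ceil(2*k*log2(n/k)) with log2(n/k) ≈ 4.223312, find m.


log2(n/k) = log2(523/28) ≈ 4.223312.
2*k*log2(n/k) ≈ 2*28*4.223312 = 236.505472.
m = ceil(236.505472) = 237.

237


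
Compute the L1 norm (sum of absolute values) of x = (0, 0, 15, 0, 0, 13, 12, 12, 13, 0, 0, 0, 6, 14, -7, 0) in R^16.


Non-zero entries: [(2, 15), (5, 13), (6, 12), (7, 12), (8, 13), (12, 6), (13, 14), (14, -7)]
Absolute values: [15, 13, 12, 12, 13, 6, 14, 7]
||x||_1 = sum = 92.

92


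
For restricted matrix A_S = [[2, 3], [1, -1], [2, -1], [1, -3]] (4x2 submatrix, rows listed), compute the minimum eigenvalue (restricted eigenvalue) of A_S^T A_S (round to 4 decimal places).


A_S^T A_S = [[10, 0], [0, 20]].
trace = 30.
det = 200.
disc = trace^2 - 4*det = 900 - 4*200 = 100.
sqrt(100) = 10.
lam_min = (30 - 10)/2 = 10 = 10.0000.

10.0000


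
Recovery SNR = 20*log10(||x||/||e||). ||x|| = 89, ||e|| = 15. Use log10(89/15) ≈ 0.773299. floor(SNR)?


||x||/||e|| = 89/15.
log10(89/15) ≈ 0.773299.
20*log10(||x||/||e||) ≈ 20*0.773299 = 15.46598.
floor(15.46598) = 15.

15


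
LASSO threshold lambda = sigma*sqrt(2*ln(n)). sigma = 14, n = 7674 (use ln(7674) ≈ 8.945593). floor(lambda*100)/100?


ln(7674) ≈ 8.945593.
2*ln(n) ≈ 17.891186.
sqrt(2*ln(n)) ≈ sqrt(17.891186) ≈ 4.229797.
lambda ≈ 14*4.229797 = 59.217158.
floor(lambda*100)/100 = 59.21.

59.21


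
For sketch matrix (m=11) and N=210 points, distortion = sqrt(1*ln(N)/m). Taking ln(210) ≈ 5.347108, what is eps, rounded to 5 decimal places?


ln(210) ≈ 5.347108.
1*ln(N)/m ≈ 1*5.347108/11 ≈ 0.48610073.
eps = sqrt(0.48610073) ≈ 0.6972092 ≈ 0.69721.

0.69721


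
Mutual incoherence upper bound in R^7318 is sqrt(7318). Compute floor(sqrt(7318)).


85^2 = 7225 <= 7318 < 7396 = 86^2, so 85 <= sqrt(7318) < 86.
floor(sqrt(7318)) = 85.

85


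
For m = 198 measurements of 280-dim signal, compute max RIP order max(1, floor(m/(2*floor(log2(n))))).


floor(log2(280)) = 8.
2*8 = 16.
m/(2*floor(log2(n))) = 198/16 ≈ 12.375.
floor = 12.
k = max(1, 12) = 12.

12


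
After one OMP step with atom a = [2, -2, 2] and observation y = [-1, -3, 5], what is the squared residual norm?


a^T a = 12.
a^T y = 14.
coeff = 14/12 = 7/6.
||r||^2 = 56/3.

56/3


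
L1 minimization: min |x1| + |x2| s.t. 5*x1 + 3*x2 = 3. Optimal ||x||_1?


Axis intercepts:
  x1 = 3/5, x2 = 0: L1 = 3/5
  x1 = 0, x2 = 1: L1 = 1
x* = (3/5, 0)
||x*||_1 = 3/5.

3/5


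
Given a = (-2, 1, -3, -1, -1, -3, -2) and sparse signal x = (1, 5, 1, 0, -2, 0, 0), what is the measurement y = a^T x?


Non-zero terms: ['-2*1', '1*5', '-3*1', '-1*-2']
Products: [-2, 5, -3, 2]
y = sum = 2.

2


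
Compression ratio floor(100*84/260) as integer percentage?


100*m/n = 100*84/260 ≈ 32.3077.
floor = 32.

32


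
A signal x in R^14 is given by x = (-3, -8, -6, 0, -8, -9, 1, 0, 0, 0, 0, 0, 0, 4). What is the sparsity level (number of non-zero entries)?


Non-zero positions: [0, 1, 2, 4, 5, 6, 13].
Sparsity = 7.

7


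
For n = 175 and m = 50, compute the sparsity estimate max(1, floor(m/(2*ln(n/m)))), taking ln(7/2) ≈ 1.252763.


n/m = 175/50 = 7/2.
ln(n/m) ≈ 1.252763.
2*ln(n/m) ≈ 2.505526.
m/(2*ln(n/m)) ≈ 50/2.505526 ≈ 19.9559.
floor = 19.
k_max = max(1, 19) = 19.

19


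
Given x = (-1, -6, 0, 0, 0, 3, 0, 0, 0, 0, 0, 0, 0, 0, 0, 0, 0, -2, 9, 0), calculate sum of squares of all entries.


Non-zero entries: [(0, -1), (1, -6), (5, 3), (17, -2), (18, 9)]
Squares: [1, 36, 9, 4, 81]
||x||_2^2 = sum = 131.

131


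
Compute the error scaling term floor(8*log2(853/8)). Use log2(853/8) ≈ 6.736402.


log2(n/k) = log2(853/8) ≈ 6.736402.
k*log2(n/k) ≈ 8*6.736402 = 53.891216.
floor(53.891216) = 53.

53


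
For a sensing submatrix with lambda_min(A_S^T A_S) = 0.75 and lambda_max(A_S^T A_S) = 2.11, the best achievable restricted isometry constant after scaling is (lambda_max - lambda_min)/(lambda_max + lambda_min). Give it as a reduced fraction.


lambda_max - lambda_min = 2.11 - 0.75 = 1.36.
lambda_max + lambda_min = 2.11 + 0.75 = 2.86.
delta = 1.36/2.86 = 136/286 = 68/143.

68/143


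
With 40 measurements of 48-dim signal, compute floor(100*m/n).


100*m/n = 100*40/48 ≈ 83.3333.
floor = 83.

83


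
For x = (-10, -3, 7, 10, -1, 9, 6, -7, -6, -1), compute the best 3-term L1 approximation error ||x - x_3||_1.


Sorted |x_i| descending: [10, 10, 9, 7, 7, 6, 6, 3, 1, 1]
Keep top 3: [10, 10, 9]
Tail entries: [7, 7, 6, 6, 3, 1, 1]
L1 error = sum of tail = 31.

31


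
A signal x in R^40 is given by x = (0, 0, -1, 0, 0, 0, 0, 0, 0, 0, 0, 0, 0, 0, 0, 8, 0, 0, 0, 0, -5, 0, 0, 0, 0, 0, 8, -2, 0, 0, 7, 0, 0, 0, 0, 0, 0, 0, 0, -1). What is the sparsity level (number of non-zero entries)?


Non-zero positions: [2, 15, 20, 26, 27, 30, 39].
Sparsity = 7.

7


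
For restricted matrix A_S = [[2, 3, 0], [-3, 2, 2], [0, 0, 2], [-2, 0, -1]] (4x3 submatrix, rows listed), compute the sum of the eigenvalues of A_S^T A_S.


Sum of eigenvalues of A_S^T A_S = trace(A_S^T A_S) = sum of squared column norms of A_S.
A_S^T A_S diagonal: [17, 13, 9].
trace = 17 + 13 + 9 = 39.

39


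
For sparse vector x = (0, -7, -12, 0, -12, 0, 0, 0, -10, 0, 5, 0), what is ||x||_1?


Non-zero entries: [(1, -7), (2, -12), (4, -12), (8, -10), (10, 5)]
Absolute values: [7, 12, 12, 10, 5]
||x||_1 = sum = 46.

46


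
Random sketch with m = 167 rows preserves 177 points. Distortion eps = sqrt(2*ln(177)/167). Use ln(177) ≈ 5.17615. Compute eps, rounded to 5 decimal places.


ln(177) ≈ 5.17615.
2*ln(N)/m ≈ 2*5.17615/167 ≈ 0.06198982.
eps = sqrt(0.06198982) ≈ 0.2489775 ≈ 0.24898.

0.24898


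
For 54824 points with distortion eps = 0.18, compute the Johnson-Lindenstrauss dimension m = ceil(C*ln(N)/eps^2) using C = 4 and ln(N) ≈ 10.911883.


ln(54824) ≈ 10.911883.
eps^2 = 0.18^2 = 0.0324.
C*ln(N)/eps^2 ≈ 4*10.911883/0.0324 ≈ 1347.146.
m = ceil(1347.146) = 1348.

1348


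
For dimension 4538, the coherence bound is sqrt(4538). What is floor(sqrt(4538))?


67^2 = 4489 <= 4538 < 4624 = 68^2, so 67 <= sqrt(4538) < 68.
floor(sqrt(4538)) = 67.

67


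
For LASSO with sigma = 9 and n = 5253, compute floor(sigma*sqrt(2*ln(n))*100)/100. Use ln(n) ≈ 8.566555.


ln(5253) ≈ 8.566555.
2*ln(n) ≈ 17.13311.
sqrt(2*ln(n)) ≈ sqrt(17.13311) ≈ 4.139216.
lambda ≈ 9*4.139216 = 37.252944.
floor(lambda*100)/100 = 37.25.

37.25


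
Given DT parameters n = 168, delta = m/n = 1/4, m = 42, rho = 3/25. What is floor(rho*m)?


m = 1/4*168 = 42.
rho = 3/25.
rho*m = 3/25*42 = 5.04.
k = floor(5.04) = 5.

5


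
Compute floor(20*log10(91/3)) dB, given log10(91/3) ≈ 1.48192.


||x||/||e|| = 91/3.
log10(91/3) ≈ 1.48192.
20*log10(||x||/||e||) ≈ 20*1.48192 = 29.6384.
floor(29.6384) = 29.

29


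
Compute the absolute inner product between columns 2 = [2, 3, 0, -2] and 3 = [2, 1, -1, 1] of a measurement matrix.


Inner product: 2*2 + 3*1 + 0*-1 + -2*1
Products: [4, 3, 0, -2]
Sum = 5.
|dot| = 5.

5


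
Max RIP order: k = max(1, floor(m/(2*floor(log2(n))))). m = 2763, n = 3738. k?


floor(log2(3738)) = 11.
2*11 = 22.
m/(2*floor(log2(n))) = 2763/22 ≈ 125.5909.
floor = 125.
k = max(1, 125) = 125.

125


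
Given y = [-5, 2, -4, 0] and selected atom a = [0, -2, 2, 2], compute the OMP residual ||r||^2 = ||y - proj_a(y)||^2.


a^T a = 12.
a^T y = -12.
coeff = -12/12 = -1.
||r||^2 = 33.

33


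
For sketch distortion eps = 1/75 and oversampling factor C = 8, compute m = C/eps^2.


1/eps = 75.
(1/eps)^2 = 5625.
m = 8*5625 = 45000.

45000


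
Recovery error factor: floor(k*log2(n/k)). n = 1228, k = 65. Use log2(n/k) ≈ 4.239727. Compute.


log2(n/k) = log2(1228/65) ≈ 4.239727.
k*log2(n/k) ≈ 65*4.239727 = 275.582255.
floor(275.582255) = 275.

275


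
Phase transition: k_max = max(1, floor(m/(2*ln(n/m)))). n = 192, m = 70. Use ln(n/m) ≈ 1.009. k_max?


n/m = 192/70 = 96/35.
ln(n/m) ≈ 1.009.
2*ln(n/m) ≈ 2.018.
m/(2*ln(n/m)) ≈ 70/2.018 ≈ 34.6878.
floor = 34.
k_max = max(1, 34) = 34.

34


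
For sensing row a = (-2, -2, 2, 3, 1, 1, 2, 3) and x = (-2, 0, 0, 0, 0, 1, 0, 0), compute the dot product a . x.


Non-zero terms: ['-2*-2', '1*1']
Products: [4, 1]
y = sum = 5.

5


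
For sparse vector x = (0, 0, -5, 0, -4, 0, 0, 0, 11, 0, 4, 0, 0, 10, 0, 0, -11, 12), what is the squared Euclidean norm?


Non-zero entries: [(2, -5), (4, -4), (8, 11), (10, 4), (13, 10), (16, -11), (17, 12)]
Squares: [25, 16, 121, 16, 100, 121, 144]
||x||_2^2 = sum = 543.

543


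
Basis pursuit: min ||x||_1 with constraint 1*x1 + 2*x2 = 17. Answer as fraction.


Axis intercepts:
  x1 = 17, x2 = 0: L1 = 17
  x1 = 0, x2 = 17/2: L1 = 17/2
x* = (0, 17/2)
||x*||_1 = 17/2.

17/2


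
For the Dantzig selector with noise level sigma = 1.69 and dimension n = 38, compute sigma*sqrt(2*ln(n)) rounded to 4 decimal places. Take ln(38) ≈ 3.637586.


ln(38) ≈ 3.637586.
2*ln(n) ≈ 7.275172.
sqrt(2*ln(n)) ≈ sqrt(7.275172) ≈ 2.697253.
threshold ≈ 1.69*2.697253 = 4.55835757 ≈ 4.5584.

4.5584


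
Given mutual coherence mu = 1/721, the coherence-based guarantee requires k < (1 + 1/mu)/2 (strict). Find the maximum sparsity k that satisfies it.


1/mu = 721.
1 + 1/mu = 722.
(1 + 1/mu)/2 = 361 is an integer and the inequality is strict, so k_max = 361 - 1 = 360.

360


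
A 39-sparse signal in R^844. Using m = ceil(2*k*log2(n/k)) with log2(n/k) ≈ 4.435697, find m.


log2(n/k) = log2(844/39) ≈ 4.435697.
2*k*log2(n/k) ≈ 2*39*4.435697 = 345.984366.
m = ceil(345.984366) = 346.

346


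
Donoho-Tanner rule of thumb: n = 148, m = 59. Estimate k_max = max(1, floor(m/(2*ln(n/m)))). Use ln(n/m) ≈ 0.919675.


n/m = 148/59.
ln(n/m) ≈ 0.919675.
2*ln(n/m) ≈ 1.83935.
m/(2*ln(n/m)) ≈ 59/1.83935 ≈ 32.0765.
floor = 32.
k_max = max(1, 32) = 32.

32


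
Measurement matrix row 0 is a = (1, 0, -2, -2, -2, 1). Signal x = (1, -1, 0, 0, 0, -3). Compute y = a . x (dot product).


Non-zero terms: ['1*1', '0*-1', '1*-3']
Products: [1, 0, -3]
y = sum = -2.

-2


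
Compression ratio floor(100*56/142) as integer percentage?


100*m/n = 100*56/142 ≈ 39.4366.
floor = 39.

39


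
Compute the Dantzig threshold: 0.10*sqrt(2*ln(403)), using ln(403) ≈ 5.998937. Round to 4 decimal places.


ln(403) ≈ 5.998937.
2*ln(n) ≈ 11.997874.
sqrt(2*ln(n)) ≈ sqrt(11.997874) ≈ 3.463795.
threshold ≈ 0.10*3.463795 = 0.3463795 ≈ 0.3464.

0.3464


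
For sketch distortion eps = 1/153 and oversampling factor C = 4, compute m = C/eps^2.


1/eps = 153.
(1/eps)^2 = 23409.
m = 4*23409 = 93636.

93636


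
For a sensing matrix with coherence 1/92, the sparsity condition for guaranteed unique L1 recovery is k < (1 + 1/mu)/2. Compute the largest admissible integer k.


1/mu = 92.
1 + 1/mu = 93.
(1 + 1/mu)/2 = 46.5 is not an integer, so k_max = floor(46.5) = 46.

46


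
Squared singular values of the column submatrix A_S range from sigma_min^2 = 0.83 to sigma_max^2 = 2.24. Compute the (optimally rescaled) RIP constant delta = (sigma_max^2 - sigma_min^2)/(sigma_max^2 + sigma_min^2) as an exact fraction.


lambda_max - lambda_min = 2.24 - 0.83 = 1.41.
lambda_max + lambda_min = 2.24 + 0.83 = 3.07.
delta = 1.41/3.07 = 141/307.

141/307


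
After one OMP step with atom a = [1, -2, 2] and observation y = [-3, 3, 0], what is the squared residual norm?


a^T a = 9.
a^T y = -9.
coeff = -9/9 = -1.
||r||^2 = 9.

9


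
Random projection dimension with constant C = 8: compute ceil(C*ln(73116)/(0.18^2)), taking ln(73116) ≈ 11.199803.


ln(73116) ≈ 11.199803.
eps^2 = 0.18^2 = 0.0324.
C*ln(N)/eps^2 ≈ 8*11.199803/0.0324 ≈ 2765.3835.
m = ceil(2765.3835) = 2766.

2766


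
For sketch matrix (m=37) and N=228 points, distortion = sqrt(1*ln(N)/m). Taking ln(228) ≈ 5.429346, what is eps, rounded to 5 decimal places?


ln(228) ≈ 5.429346.
1*ln(N)/m ≈ 1*5.429346/37 ≈ 0.14673908.
eps = sqrt(0.14673908) ≈ 0.3830654 ≈ 0.38307.

0.38307


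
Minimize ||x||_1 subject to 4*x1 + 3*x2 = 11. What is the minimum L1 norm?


Axis intercepts:
  x1 = 11/4, x2 = 0: L1 = 11/4
  x1 = 0, x2 = 11/3: L1 = 11/3
x* = (11/4, 0)
||x*||_1 = 11/4.

11/4


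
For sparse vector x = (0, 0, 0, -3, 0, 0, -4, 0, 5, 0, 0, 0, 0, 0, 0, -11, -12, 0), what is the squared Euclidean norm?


Non-zero entries: [(3, -3), (6, -4), (8, 5), (15, -11), (16, -12)]
Squares: [9, 16, 25, 121, 144]
||x||_2^2 = sum = 315.

315


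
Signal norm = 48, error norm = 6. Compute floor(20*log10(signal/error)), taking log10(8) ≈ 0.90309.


||x||/||e|| = 48/6 = 8.
log10(8) ≈ 0.90309.
20*log10(||x||/||e||) ≈ 20*0.90309 = 18.0618.
floor(18.0618) = 18.

18


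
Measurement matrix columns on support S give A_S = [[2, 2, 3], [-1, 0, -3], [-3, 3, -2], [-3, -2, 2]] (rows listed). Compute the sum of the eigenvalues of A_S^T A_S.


Sum of eigenvalues of A_S^T A_S = trace(A_S^T A_S) = sum of squared column norms of A_S.
A_S^T A_S diagonal: [23, 17, 26].
trace = 23 + 17 + 26 = 66.

66


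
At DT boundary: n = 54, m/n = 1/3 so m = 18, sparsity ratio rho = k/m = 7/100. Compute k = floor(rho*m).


m = 1/3*54 = 18.
rho = 7/100.
rho*m = 7/100*18 = 1.26.
k = floor(1.26) = 1.

1


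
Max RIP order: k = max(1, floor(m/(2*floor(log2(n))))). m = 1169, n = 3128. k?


floor(log2(3128)) = 11.
2*11 = 22.
m/(2*floor(log2(n))) = 1169/22 ≈ 53.1364.
floor = 53.
k = max(1, 53) = 53.

53


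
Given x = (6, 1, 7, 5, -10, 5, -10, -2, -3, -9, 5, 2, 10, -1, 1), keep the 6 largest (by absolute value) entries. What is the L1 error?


Sorted |x_i| descending: [10, 10, 10, 9, 7, 6, 5, 5, 5, 3, 2, 2, 1, 1, 1]
Keep top 6: [10, 10, 10, 9, 7, 6]
Tail entries: [5, 5, 5, 3, 2, 2, 1, 1, 1]
L1 error = sum of tail = 25.

25


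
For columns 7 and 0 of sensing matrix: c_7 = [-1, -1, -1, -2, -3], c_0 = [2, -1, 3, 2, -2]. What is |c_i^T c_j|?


Inner product: -1*2 + -1*-1 + -1*3 + -2*2 + -3*-2
Products: [-2, 1, -3, -4, 6]
Sum = -2.
|dot| = 2.

2


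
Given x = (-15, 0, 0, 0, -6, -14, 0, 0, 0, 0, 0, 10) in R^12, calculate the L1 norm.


Non-zero entries: [(0, -15), (4, -6), (5, -14), (11, 10)]
Absolute values: [15, 6, 14, 10]
||x||_1 = sum = 45.

45


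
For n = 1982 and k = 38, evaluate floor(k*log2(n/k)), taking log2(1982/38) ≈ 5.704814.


log2(n/k) = log2(1982/38) ≈ 5.704814.
k*log2(n/k) ≈ 38*5.704814 = 216.782932.
floor(216.782932) = 216.

216


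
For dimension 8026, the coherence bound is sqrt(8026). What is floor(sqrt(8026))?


89^2 = 7921 <= 8026 < 8100 = 90^2, so 89 <= sqrt(8026) < 90.
floor(sqrt(8026)) = 89.

89


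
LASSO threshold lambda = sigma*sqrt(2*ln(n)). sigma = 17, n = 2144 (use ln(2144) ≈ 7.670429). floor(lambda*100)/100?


ln(2144) ≈ 7.670429.
2*ln(n) ≈ 15.340858.
sqrt(2*ln(n)) ≈ sqrt(15.340858) ≈ 3.916741.
lambda ≈ 17*3.916741 = 66.584597.
floor(lambda*100)/100 = 66.58.

66.58


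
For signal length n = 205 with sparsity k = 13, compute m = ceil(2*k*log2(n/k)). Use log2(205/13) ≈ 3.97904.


log2(n/k) = log2(205/13) ≈ 3.97904.
2*k*log2(n/k) ≈ 2*13*3.97904 = 103.45504.
m = ceil(103.45504) = 104.

104


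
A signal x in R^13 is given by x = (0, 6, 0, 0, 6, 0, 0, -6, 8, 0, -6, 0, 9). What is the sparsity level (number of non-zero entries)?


Non-zero positions: [1, 4, 7, 8, 10, 12].
Sparsity = 6.

6


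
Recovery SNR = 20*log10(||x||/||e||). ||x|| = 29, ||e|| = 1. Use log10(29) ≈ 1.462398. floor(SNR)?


||x||/||e|| = 29/1 = 29.
log10(29) ≈ 1.462398.
20*log10(||x||/||e||) ≈ 20*1.462398 = 29.24796.
floor(29.24796) = 29.

29


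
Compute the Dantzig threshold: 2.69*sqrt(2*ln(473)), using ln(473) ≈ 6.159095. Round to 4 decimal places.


ln(473) ≈ 6.159095.
2*ln(n) ≈ 12.31819.
sqrt(2*ln(n)) ≈ sqrt(12.31819) ≈ 3.509728.
threshold ≈ 2.69*3.509728 = 9.44116832 ≈ 9.4412.

9.4412


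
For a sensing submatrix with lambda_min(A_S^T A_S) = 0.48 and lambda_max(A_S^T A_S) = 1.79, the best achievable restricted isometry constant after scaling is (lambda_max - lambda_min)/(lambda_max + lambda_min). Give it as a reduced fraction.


lambda_max - lambda_min = 1.79 - 0.48 = 1.31.
lambda_max + lambda_min = 1.79 + 0.48 = 2.27.
delta = 1.31/2.27 = 131/227.

131/227


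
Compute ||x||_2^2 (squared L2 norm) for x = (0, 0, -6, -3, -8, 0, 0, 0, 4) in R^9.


Non-zero entries: [(2, -6), (3, -3), (4, -8), (8, 4)]
Squares: [36, 9, 64, 16]
||x||_2^2 = sum = 125.

125


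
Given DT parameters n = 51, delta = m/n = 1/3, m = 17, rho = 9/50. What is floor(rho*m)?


m = 1/3*51 = 17.
rho = 9/50.
rho*m = 9/50*17 = 3.06.
k = floor(3.06) = 3.

3


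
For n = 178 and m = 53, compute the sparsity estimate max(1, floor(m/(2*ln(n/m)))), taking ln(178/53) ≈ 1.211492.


n/m = 178/53.
ln(n/m) ≈ 1.211492.
2*ln(n/m) ≈ 2.422984.
m/(2*ln(n/m)) ≈ 53/2.422984 ≈ 21.8739.
floor = 21.
k_max = max(1, 21) = 21.

21


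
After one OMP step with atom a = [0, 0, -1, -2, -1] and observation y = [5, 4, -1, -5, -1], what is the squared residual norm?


a^T a = 6.
a^T y = 12.
coeff = 12/6 = 2.
||r||^2 = 44.

44


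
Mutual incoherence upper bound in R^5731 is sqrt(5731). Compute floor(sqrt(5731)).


75^2 = 5625 <= 5731 < 5776 = 76^2, so 75 <= sqrt(5731) < 76.
floor(sqrt(5731)) = 75.

75


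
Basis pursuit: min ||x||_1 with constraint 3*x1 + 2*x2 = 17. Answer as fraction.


Axis intercepts:
  x1 = 17/3, x2 = 0: L1 = 17/3
  x1 = 0, x2 = 17/2: L1 = 17/2
x* = (17/3, 0)
||x*||_1 = 17/3.

17/3


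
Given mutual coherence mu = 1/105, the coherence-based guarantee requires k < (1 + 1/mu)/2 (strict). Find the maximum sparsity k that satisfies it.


1/mu = 105.
1 + 1/mu = 106.
(1 + 1/mu)/2 = 53 is an integer and the inequality is strict, so k_max = 53 - 1 = 52.

52


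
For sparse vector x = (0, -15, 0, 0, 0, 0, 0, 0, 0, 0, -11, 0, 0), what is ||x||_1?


Non-zero entries: [(1, -15), (10, -11)]
Absolute values: [15, 11]
||x||_1 = sum = 26.

26


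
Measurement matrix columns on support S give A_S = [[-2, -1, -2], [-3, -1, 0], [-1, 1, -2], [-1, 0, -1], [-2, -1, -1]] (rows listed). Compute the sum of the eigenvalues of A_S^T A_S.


Sum of eigenvalues of A_S^T A_S = trace(A_S^T A_S) = sum of squared column norms of A_S.
A_S^T A_S diagonal: [19, 4, 10].
trace = 19 + 4 + 10 = 33.

33


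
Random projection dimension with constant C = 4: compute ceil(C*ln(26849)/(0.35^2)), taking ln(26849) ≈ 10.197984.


ln(26849) ≈ 10.197984.
eps^2 = 0.35^2 = 0.1225.
C*ln(N)/eps^2 ≈ 4*10.197984/0.1225 ≈ 332.9954.
m = ceil(332.9954) = 333.

333


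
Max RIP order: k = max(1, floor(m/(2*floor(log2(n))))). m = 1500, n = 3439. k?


floor(log2(3439)) = 11.
2*11 = 22.
m/(2*floor(log2(n))) = 1500/22 ≈ 68.1818.
floor = 68.
k = max(1, 68) = 68.

68


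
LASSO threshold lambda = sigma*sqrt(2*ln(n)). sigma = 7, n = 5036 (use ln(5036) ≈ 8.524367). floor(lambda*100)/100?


ln(5036) ≈ 8.524367.
2*ln(n) ≈ 17.048734.
sqrt(2*ln(n)) ≈ sqrt(17.048734) ≈ 4.129011.
lambda ≈ 7*4.129011 = 28.903077.
floor(lambda*100)/100 = 28.90.

28.90


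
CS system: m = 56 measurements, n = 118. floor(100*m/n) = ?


100*m/n = 100*56/118 ≈ 47.4576.
floor = 47.

47


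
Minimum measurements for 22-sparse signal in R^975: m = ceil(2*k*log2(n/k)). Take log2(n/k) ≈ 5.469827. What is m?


log2(n/k) = log2(975/22) ≈ 5.469827.
2*k*log2(n/k) ≈ 2*22*5.469827 = 240.672388.
m = ceil(240.672388) = 241.

241


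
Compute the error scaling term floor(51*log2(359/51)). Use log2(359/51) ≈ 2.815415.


log2(n/k) = log2(359/51) ≈ 2.815415.
k*log2(n/k) ≈ 51*2.815415 = 143.586165.
floor(143.586165) = 143.

143


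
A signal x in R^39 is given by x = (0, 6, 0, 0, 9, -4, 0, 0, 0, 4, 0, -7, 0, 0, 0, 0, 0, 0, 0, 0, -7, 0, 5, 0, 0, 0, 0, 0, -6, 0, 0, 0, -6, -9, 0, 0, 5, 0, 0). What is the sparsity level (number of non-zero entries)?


Non-zero positions: [1, 4, 5, 9, 11, 20, 22, 28, 32, 33, 36].
Sparsity = 11.

11


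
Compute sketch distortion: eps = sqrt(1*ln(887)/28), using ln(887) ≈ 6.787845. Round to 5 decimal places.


ln(887) ≈ 6.787845.
1*ln(N)/m ≈ 1*6.787845/28 ≈ 0.24242304.
eps = sqrt(0.24242304) ≈ 0.4923647 ≈ 0.49236.

0.49236


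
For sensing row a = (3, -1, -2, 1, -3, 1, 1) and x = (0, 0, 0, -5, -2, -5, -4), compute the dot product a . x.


Non-zero terms: ['1*-5', '-3*-2', '1*-5', '1*-4']
Products: [-5, 6, -5, -4]
y = sum = -8.

-8


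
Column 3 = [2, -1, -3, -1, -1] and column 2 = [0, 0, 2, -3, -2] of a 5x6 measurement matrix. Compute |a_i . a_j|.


Inner product: 2*0 + -1*0 + -3*2 + -1*-3 + -1*-2
Products: [0, 0, -6, 3, 2]
Sum = -1.
|dot| = 1.

1
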